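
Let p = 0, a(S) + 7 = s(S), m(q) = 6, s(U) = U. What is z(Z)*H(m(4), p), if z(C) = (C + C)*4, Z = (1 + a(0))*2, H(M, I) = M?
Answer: -576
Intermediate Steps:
a(S) = -7 + S
Z = -12 (Z = (1 + (-7 + 0))*2 = (1 - 7)*2 = -6*2 = -12)
z(C) = 8*C (z(C) = (2*C)*4 = 8*C)
z(Z)*H(m(4), p) = (8*(-12))*6 = -96*6 = -576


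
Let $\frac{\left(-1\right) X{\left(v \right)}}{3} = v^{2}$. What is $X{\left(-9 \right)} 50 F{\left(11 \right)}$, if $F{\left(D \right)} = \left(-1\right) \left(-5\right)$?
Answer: $-60750$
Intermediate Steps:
$X{\left(v \right)} = - 3 v^{2}$
$F{\left(D \right)} = 5$
$X{\left(-9 \right)} 50 F{\left(11 \right)} = - 3 \left(-9\right)^{2} \cdot 50 \cdot 5 = \left(-3\right) 81 \cdot 50 \cdot 5 = \left(-243\right) 50 \cdot 5 = \left(-12150\right) 5 = -60750$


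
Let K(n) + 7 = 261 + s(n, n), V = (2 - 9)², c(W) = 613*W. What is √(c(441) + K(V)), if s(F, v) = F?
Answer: 2*√67659 ≈ 520.23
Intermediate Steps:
V = 49 (V = (-7)² = 49)
K(n) = 254 + n (K(n) = -7 + (261 + n) = 254 + n)
√(c(441) + K(V)) = √(613*441 + (254 + 49)) = √(270333 + 303) = √270636 = 2*√67659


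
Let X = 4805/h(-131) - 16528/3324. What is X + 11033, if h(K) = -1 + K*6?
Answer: 7208304062/653997 ≈ 11022.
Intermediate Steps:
h(K) = -1 + 6*K
X = -7244839/653997 (X = 4805/(-1 + 6*(-131)) - 16528/3324 = 4805/(-1 - 786) - 16528*1/3324 = 4805/(-787) - 4132/831 = 4805*(-1/787) - 4132/831 = -4805/787 - 4132/831 = -7244839/653997 ≈ -11.078)
X + 11033 = -7244839/653997 + 11033 = 7208304062/653997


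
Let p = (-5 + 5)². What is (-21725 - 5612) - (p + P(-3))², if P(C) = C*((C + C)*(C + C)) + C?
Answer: -39658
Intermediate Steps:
p = 0 (p = 0² = 0)
P(C) = C + 4*C³ (P(C) = C*((2*C)*(2*C)) + C = C*(4*C²) + C = 4*C³ + C = C + 4*C³)
(-21725 - 5612) - (p + P(-3))² = (-21725 - 5612) - (0 + (-3 + 4*(-3)³))² = -27337 - (0 + (-3 + 4*(-27)))² = -27337 - (0 + (-3 - 108))² = -27337 - (0 - 111)² = -27337 - 1*(-111)² = -27337 - 1*12321 = -27337 - 12321 = -39658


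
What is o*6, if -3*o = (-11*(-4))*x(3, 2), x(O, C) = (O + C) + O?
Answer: -704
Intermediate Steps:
x(O, C) = C + 2*O (x(O, C) = (C + O) + O = C + 2*O)
o = -352/3 (o = -(-11*(-4))*(2 + 2*3)/3 = -44*(2 + 6)/3 = -44*8/3 = -1/3*352 = -352/3 ≈ -117.33)
o*6 = -352/3*6 = -704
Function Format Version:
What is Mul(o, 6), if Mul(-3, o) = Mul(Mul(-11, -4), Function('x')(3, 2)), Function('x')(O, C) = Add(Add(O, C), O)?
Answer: -704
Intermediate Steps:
Function('x')(O, C) = Add(C, Mul(2, O)) (Function('x')(O, C) = Add(Add(C, O), O) = Add(C, Mul(2, O)))
o = Rational(-352, 3) (o = Mul(Rational(-1, 3), Mul(Mul(-11, -4), Add(2, Mul(2, 3)))) = Mul(Rational(-1, 3), Mul(44, Add(2, 6))) = Mul(Rational(-1, 3), Mul(44, 8)) = Mul(Rational(-1, 3), 352) = Rational(-352, 3) ≈ -117.33)
Mul(o, 6) = Mul(Rational(-352, 3), 6) = -704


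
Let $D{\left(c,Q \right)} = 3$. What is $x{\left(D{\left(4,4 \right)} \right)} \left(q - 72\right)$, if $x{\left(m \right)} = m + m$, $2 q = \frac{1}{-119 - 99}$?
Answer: $- \frac{94179}{218} \approx -432.01$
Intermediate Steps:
$q = - \frac{1}{436}$ ($q = \frac{1}{2 \left(-119 - 99\right)} = \frac{1}{2 \left(-218\right)} = \frac{1}{2} \left(- \frac{1}{218}\right) = - \frac{1}{436} \approx -0.0022936$)
$x{\left(m \right)} = 2 m$
$x{\left(D{\left(4,4 \right)} \right)} \left(q - 72\right) = 2 \cdot 3 \left(- \frac{1}{436} - 72\right) = 6 \left(- \frac{31393}{436}\right) = - \frac{94179}{218}$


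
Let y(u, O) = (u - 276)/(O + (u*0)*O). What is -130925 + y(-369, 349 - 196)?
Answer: -6677390/51 ≈ -1.3093e+5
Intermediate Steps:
y(u, O) = (-276 + u)/O (y(u, O) = (-276 + u)/(O + 0*O) = (-276 + u)/(O + 0) = (-276 + u)/O)
-130925 + y(-369, 349 - 196) = -130925 + (-276 - 369)/(349 - 196) = -130925 - 645/153 = -130925 + (1/153)*(-645) = -130925 - 215/51 = -6677390/51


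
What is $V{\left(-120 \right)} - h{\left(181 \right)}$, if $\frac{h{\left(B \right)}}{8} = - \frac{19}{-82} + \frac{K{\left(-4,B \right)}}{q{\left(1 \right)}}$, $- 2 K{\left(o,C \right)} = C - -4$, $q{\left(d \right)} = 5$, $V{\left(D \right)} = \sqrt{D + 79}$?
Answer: $\frac{5992}{41} + i \sqrt{41} \approx 146.15 + 6.4031 i$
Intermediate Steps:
$V{\left(D \right)} = \sqrt{79 + D}$
$K{\left(o,C \right)} = -2 - \frac{C}{2}$ ($K{\left(o,C \right)} = - \frac{C - -4}{2} = - \frac{C + 4}{2} = - \frac{4 + C}{2} = -2 - \frac{C}{2}$)
$h{\left(B \right)} = - \frac{276}{205} - \frac{4 B}{5}$ ($h{\left(B \right)} = 8 \left(- \frac{19}{-82} + \frac{-2 - \frac{B}{2}}{5}\right) = 8 \left(\left(-19\right) \left(- \frac{1}{82}\right) + \left(-2 - \frac{B}{2}\right) \frac{1}{5}\right) = 8 \left(\frac{19}{82} - \left(\frac{2}{5} + \frac{B}{10}\right)\right) = 8 \left(- \frac{69}{410} - \frac{B}{10}\right) = - \frac{276}{205} - \frac{4 B}{5}$)
$V{\left(-120 \right)} - h{\left(181 \right)} = \sqrt{79 - 120} - \left(- \frac{276}{205} - \frac{724}{5}\right) = \sqrt{-41} - \left(- \frac{276}{205} - \frac{724}{5}\right) = i \sqrt{41} - - \frac{5992}{41} = i \sqrt{41} + \frac{5992}{41} = \frac{5992}{41} + i \sqrt{41}$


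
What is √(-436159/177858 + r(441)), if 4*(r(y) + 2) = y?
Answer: √371860951259/59286 ≈ 10.286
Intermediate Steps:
r(y) = -2 + y/4
√(-436159/177858 + r(441)) = √(-436159/177858 + (-2 + (¼)*441)) = √(-436159*1/177858 + (-2 + 441/4)) = √(-436159/177858 + 433/4) = √(37633939/355716) = √371860951259/59286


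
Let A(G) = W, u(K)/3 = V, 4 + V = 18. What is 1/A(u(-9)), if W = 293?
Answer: 1/293 ≈ 0.0034130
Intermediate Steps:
V = 14 (V = -4 + 18 = 14)
u(K) = 42 (u(K) = 3*14 = 42)
A(G) = 293
1/A(u(-9)) = 1/293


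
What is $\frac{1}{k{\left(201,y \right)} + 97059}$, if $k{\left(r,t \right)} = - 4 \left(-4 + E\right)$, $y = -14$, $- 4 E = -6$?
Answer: $\frac{1}{97069} \approx 1.0302 \cdot 10^{-5}$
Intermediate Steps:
$E = \frac{3}{2}$ ($E = \left(- \frac{1}{4}\right) \left(-6\right) = \frac{3}{2} \approx 1.5$)
$k{\left(r,t \right)} = 10$ ($k{\left(r,t \right)} = - 4 \left(-4 + \frac{3}{2}\right) = \left(-4\right) \left(- \frac{5}{2}\right) = 10$)
$\frac{1}{k{\left(201,y \right)} + 97059} = \frac{1}{10 + 97059} = \frac{1}{97069}$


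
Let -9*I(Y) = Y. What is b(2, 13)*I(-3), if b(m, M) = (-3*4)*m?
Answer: -8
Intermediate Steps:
b(m, M) = -12*m
I(Y) = -Y/9
b(2, 13)*I(-3) = (-12*2)*(-⅑*(-3)) = -24*⅓ = -8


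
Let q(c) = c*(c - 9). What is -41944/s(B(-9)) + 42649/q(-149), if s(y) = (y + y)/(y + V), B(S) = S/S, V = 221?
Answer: -109606424279/23542 ≈ -4.6558e+6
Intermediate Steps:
B(S) = 1
s(y) = 2*y/(221 + y) (s(y) = (y + y)/(y + 221) = (2*y)/(221 + y) = 2*y/(221 + y))
q(c) = c*(-9 + c)
-41944/s(B(-9)) + 42649/q(-149) = -41944/(2*1/(221 + 1)) + 42649/((-149*(-9 - 149))) = -41944/(2*1/222) + 42649/((-149*(-158))) = -41944/(2*1*(1/222)) + 42649/23542 = -41944/1/111 + 42649*(1/23542) = -41944*111 + 42649/23542 = -4655784 + 42649/23542 = -109606424279/23542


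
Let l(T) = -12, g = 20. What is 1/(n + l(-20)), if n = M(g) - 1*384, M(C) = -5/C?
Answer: -4/1585 ≈ -0.0025237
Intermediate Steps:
n = -1537/4 (n = -5/20 - 1*384 = -5*1/20 - 384 = -¼ - 384 = -1537/4 ≈ -384.25)
1/(n + l(-20)) = 1/(-1537/4 - 12) = 1/(-1585/4) = -4/1585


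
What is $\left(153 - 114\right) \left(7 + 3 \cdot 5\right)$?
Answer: $858$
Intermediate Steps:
$\left(153 - 114\right) \left(7 + 3 \cdot 5\right) = 39 \left(7 + 15\right) = 39 \cdot 22 = 858$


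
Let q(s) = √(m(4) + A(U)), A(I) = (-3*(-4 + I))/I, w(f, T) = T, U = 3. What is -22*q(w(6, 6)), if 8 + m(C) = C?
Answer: -22*I*√3 ≈ -38.105*I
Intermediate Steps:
m(C) = -8 + C
A(I) = (12 - 3*I)/I
q(s) = I*√3 (q(s) = √((-8 + 4) + (-3 + 12/3)) = √(-4 + (-3 + 12*(⅓))) = √(-4 + (-3 + 4)) = √(-4 + 1) = √(-3) = I*√3)
-22*q(w(6, 6)) = -22*I*√3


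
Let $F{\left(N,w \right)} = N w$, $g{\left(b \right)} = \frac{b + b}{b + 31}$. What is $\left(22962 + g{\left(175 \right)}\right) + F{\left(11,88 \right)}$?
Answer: $\frac{2464965}{103} \approx 23932.0$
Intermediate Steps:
$g{\left(b \right)} = \frac{2 b}{31 + b}$
$\left(22962 + g{\left(175 \right)}\right) + F{\left(11,88 \right)} = \left(22962 + 2 \cdot 175 \frac{1}{31 + 175}\right) + 11 \cdot 88 = \left(22962 + 2 \cdot 175 \cdot \frac{1}{206}\right) + 968 = \left(22962 + \frac{175}{103}\right) + 968 = \frac{2365261}{103} + 968 = \frac{2464965}{103}$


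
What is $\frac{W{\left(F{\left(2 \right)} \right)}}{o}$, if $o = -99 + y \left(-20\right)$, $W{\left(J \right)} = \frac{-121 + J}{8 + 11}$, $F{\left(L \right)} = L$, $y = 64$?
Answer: $\frac{17}{3743} \approx 0.0045418$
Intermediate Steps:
$W{\left(J \right)} = - \frac{121}{19} + \frac{J}{19}$ ($W{\left(J \right)} = \frac{-121 + J}{19} = \left(-121 + J\right) \frac{1}{19} = - \frac{121}{19} + \frac{J}{19}$)
$o = -1379$ ($o = -99 + 64 \left(-20\right) = -99 - 1280 = -1379$)
$\frac{W{\left(F{\left(2 \right)} \right)}}{o} = \frac{- \frac{121}{19} + \frac{1}{19} \cdot 2}{-1379} = \left(- \frac{121}{19} + \frac{2}{19}\right) \left(- \frac{1}{1379}\right) = \left(- \frac{119}{19}\right) \left(- \frac{1}{1379}\right) = \frac{17}{3743}$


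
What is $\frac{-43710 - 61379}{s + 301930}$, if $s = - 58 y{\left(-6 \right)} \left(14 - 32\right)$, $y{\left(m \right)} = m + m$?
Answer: $- \frac{105089}{289402} \approx -0.36312$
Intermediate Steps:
$y{\left(m \right)} = 2 m$
$s = -12528$ ($s = - 58 \cdot 2 \left(-6\right) \left(14 - 32\right) = \left(-58\right) \left(-12\right) \left(-18\right) = 696 \left(-18\right) = -12528$)
$\frac{-43710 - 61379}{s + 301930} = \frac{-43710 - 61379}{-12528 + 301930} = - \frac{105089}{289402}$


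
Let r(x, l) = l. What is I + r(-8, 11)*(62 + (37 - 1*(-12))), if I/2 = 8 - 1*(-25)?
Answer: 1287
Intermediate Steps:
I = 66 (I = 2*(8 - 1*(-25)) = 2*(8 + 25) = 2*33 = 66)
I + r(-8, 11)*(62 + (37 - 1*(-12))) = 66 + 11*(62 + (37 - 1*(-12))) = 66 + 11*(62 + (37 + 12)) = 66 + 11*(62 + 49) = 66 + 11*111 = 66 + 1221 = 1287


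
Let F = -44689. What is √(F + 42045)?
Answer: 2*I*√661 ≈ 51.42*I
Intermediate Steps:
√(F + 42045) = √(-44689 + 42045) = √(-2644) = 2*I*√661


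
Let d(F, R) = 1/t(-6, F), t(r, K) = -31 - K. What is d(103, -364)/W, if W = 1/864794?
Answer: -432397/67 ≈ -6453.7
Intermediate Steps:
W = 1/864794 ≈ 1.1563e-6
d(F, R) = 1/(-31 - F)
d(103, -364)/W = (-1/(31 + 103))/(1/864794) = -1/134*864794 = -432397/67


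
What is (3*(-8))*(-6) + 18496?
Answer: 18640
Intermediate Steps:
(3*(-8))*(-6) + 18496 = -24*(-6) + 18496 = 144 + 18496 = 18640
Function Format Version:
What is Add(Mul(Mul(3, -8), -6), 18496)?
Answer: 18640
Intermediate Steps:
Add(Mul(Mul(3, -8), -6), 18496) = Add(Mul(-24, -6), 18496) = Add(144, 18496) = 18640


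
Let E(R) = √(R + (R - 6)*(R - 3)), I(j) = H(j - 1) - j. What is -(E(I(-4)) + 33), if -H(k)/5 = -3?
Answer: -33 - √227 ≈ -48.067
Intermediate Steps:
H(k) = 15 (H(k) = -5*(-3) = 15)
I(j) = 15 - j
E(R) = √(R + (-6 + R)*(-3 + R))
-(E(I(-4)) + 33) = -(√(18 + (15 - 1*(-4))² - 8*(15 - 1*(-4))) + 33) = -(√(18 + (15 + 4)² - 8*(15 + 4)) + 33) = -(√(18 + 19² - 8*19) + 33) = -(√(18 + 361 - 152) + 33) = -(√227 + 33) = -(33 + √227) = -33 - √227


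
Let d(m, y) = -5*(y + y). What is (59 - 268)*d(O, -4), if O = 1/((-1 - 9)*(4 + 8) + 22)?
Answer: -8360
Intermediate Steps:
O = -1/98 (O = 1/(-10*12 + 22) = 1/(-120 + 22) = 1/(-98) = -1/98 ≈ -0.010204)
d(m, y) = -10*y
(59 - 268)*d(O, -4) = (59 - 268)*(-10*(-4)) = -209*40 = -8360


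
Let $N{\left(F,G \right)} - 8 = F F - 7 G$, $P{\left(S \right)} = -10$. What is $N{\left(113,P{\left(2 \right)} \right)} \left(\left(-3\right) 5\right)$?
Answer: $-192705$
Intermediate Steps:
$N{\left(F,G \right)} = 8 + F^{2} - 7 G$ ($N{\left(F,G \right)} = 8 + \left(F F - 7 G\right) = 8 + \left(F^{2} - 7 G\right) = 8 + F^{2} - 7 G$)
$N{\left(113,P{\left(2 \right)} \right)} \left(\left(-3\right) 5\right) = \left(8 + 113^{2} - -70\right) \left(\left(-3\right) 5\right) = \left(8 + 12769 + 70\right) \left(-15\right) = 12847 \left(-15\right) = -192705$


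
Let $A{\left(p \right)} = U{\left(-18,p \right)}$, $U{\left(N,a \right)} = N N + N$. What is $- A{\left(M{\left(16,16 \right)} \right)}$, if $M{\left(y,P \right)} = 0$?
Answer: $-306$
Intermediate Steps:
$U{\left(N,a \right)} = N + N^{2}$ ($U{\left(N,a \right)} = N^{2} + N = N + N^{2}$)
$A{\left(p \right)} = 306$ ($A{\left(p \right)} = - 18 \left(1 - 18\right) = \left(-18\right) \left(-17\right) = 306$)
$- A{\left(M{\left(16,16 \right)} \right)} = \left(-1\right) 306 = -306$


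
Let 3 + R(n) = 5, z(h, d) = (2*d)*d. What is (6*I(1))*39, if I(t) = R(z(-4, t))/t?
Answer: 468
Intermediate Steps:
z(h, d) = 2*d²
R(n) = 2 (R(n) = -3 + 5 = 2)
I(t) = 2/t
(6*I(1))*39 = (6*(2/1))*39 = (6*(2*1))*39 = (6*2)*39 = 12*39 = 468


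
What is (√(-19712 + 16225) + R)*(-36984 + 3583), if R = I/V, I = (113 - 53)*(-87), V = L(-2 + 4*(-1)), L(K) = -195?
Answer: -11623548/13 - 33401*I*√3487 ≈ -8.9412e+5 - 1.9724e+6*I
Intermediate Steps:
V = -195
I = -5220 (I = 60*(-87) = -5220)
R = 348/13 (R = -5220/(-195) = -5220*(-1/195) = 348/13 ≈ 26.769)
(√(-19712 + 16225) + R)*(-36984 + 3583) = (√(-19712 + 16225) + 348/13)*(-36984 + 3583) = (√(-3487) + 348/13)*(-33401) = (I*√3487 + 348/13)*(-33401) = (348/13 + I*√3487)*(-33401) = -11623548/13 - 33401*I*√3487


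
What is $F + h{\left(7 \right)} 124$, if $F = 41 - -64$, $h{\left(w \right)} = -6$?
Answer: $-639$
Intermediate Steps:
$F = 105$ ($F = 41 + 64 = 105$)
$F + h{\left(7 \right)} 124 = 105 - 744 = -639$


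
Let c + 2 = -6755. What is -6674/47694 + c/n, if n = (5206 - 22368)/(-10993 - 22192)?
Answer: -5347294999709/409262214 ≈ -13066.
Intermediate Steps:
c = -6757 (c = -2 - 6755 = -6757)
n = 17162/33185 (n = -17162/(-33185) = -17162*(-1/33185) = 17162/33185 ≈ 0.51716)
-6674/47694 + c/n = -6674/47694 - 6757/17162/33185 = -6674*1/47694 - 6757*33185/17162 = -3337/23847 - 224231045/17162 = -5347294999709/409262214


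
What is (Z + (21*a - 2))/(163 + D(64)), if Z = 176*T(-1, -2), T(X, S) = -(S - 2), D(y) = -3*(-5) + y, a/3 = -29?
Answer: -1125/242 ≈ -4.6488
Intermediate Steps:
a = -87 (a = 3*(-29) = -87)
D(y) = 15 + y
T(X, S) = 2 - S (T(X, S) = -(-2 + S) = 2 - S)
Z = 704 (Z = 176*(2 - 1*(-2)) = 176*(2 + 2) = 176*4 = 704)
(Z + (21*a - 2))/(163 + D(64)) = (704 + (21*(-87) - 2))/(163 + (15 + 64)) = (704 + (-1827 - 2))/(163 + 79) = (704 - 1829)/242 = -1125*1/242 = -1125/242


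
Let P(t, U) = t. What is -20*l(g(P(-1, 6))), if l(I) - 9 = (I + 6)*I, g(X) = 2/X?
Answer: -20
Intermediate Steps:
l(I) = 9 + I*(6 + I) (l(I) = 9 + (I + 6)*I = 9 + (6 + I)*I = 9 + I*(6 + I))
-20*l(g(P(-1, 6))) = -20*(9 + (2/(-1))**2 + 6*(2/(-1))) = -20*(9 + (2*(-1))**2 + 6*(2*(-1))) = -20*(9 + (-2)**2 + 6*(-2)) = -20*(9 + 4 - 12) = -20*1 = -20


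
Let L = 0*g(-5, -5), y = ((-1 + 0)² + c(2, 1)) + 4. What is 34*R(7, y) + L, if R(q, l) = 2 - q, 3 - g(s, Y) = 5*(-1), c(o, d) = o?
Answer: -170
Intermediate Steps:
g(s, Y) = 8 (g(s, Y) = 3 - 5*(-1) = 3 - 1*(-5) = 3 + 5 = 8)
y = 7 (y = ((-1 + 0)² + 2) + 4 = ((-1)² + 2) + 4 = (1 + 2) + 4 = 3 + 4 = 7)
L = 0 (L = 0*8 = 0)
34*R(7, y) + L = 34*(2 - 1*7) + 0 = 34*(2 - 7) + 0 = 34*(-5) + 0 = -170 + 0 = -170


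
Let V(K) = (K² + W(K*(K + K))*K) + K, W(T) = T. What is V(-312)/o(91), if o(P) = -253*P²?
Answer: 4665048/161161 ≈ 28.947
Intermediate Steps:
V(K) = K + K² + 2*K³ (V(K) = (K² + (K*(K + K))*K) + K = (K² + (K*(2*K))*K) + K = (K² + (2*K²)*K) + K = (K² + 2*K³) + K = K + K² + 2*K³)
V(-312)/o(91) = (-312*(1 - 312 + 2*(-312)²))/((-253*91²)) = (-312*(1 - 312 + 2*97344))/((-253*8281)) = -312*(1 - 312 + 194688)/(-2095093) = -312*194377*(-1/2095093) = -60645624*(-1/2095093) = 4665048/161161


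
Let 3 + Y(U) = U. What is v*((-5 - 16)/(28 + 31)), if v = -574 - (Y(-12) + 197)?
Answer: 15876/59 ≈ 269.08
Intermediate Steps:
Y(U) = -3 + U
v = -756 (v = -574 - ((-3 - 12) + 197) = -574 - (-15 + 197) = -574 - 1*182 = -574 - 182 = -756)
v*((-5 - 16)/(28 + 31)) = -756*(-5 - 16)/(28 + 31) = -(-15876)/59 = -756*(-21/59) = 15876/59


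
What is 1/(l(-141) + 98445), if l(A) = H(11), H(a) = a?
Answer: 1/98456 ≈ 1.0157e-5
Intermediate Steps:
l(A) = 11
1/(l(-141) + 98445) = 1/(11 + 98445) = 1/98456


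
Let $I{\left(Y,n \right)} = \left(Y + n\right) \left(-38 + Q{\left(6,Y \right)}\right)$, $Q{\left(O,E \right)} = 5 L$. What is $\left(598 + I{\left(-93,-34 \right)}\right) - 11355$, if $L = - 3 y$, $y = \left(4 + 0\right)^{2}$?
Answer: $24549$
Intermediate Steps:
$y = 16$ ($y = 4^{2} = 16$)
$L = -48$ ($L = \left(-3\right) 16 = -48$)
$Q{\left(O,E \right)} = -240$ ($Q{\left(O,E \right)} = 5 \left(-48\right) = -240$)
$I{\left(Y,n \right)} = - 278 Y - 278 n$ ($I{\left(Y,n \right)} = \left(Y + n\right) \left(-38 - 240\right) = \left(Y + n\right) \left(-278\right) = - 278 Y - 278 n$)
$\left(598 + I{\left(-93,-34 \right)}\right) - 11355 = \left(598 - -35306\right) - 11355 = \left(598 + \left(25854 + 9452\right)\right) - 11355 = \left(598 + 35306\right) - 11355 = 35904 - 11355 = 24549$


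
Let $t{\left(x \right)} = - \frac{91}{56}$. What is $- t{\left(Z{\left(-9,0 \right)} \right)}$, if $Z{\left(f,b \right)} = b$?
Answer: $\frac{13}{8} \approx 1.625$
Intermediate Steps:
$t{\left(x \right)} = - \frac{13}{8}$ ($t{\left(x \right)} = \left(-91\right) \frac{1}{56} = - \frac{13}{8}$)
$- t{\left(Z{\left(-9,0 \right)} \right)} = \left(-1\right) \left(- \frac{13}{8}\right) = \frac{13}{8}$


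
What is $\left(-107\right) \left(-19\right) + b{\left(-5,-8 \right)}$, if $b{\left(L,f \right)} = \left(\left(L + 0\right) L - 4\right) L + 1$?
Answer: $1929$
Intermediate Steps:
$b{\left(L,f \right)} = 1 + L \left(-4 + L^{2}\right)$ ($b{\left(L,f \right)} = \left(L L - 4\right) L + 1 = \left(L^{2} - 4\right) L + 1 = \left(-4 + L^{2}\right) L + 1 = L \left(-4 + L^{2}\right) + 1 = 1 + L \left(-4 + L^{2}\right)$)
$\left(-107\right) \left(-19\right) + b{\left(-5,-8 \right)} = \left(-107\right) \left(-19\right) + \left(1 + \left(-5\right)^{3} - -20\right) = 2033 + \left(1 - 125 + 20\right) = 2033 - 104 = 1929$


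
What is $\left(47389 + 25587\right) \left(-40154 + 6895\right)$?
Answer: $-2427108784$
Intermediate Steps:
$\left(47389 + 25587\right) \left(-40154 + 6895\right) = 72976 \left(-33259\right) = -2427108784$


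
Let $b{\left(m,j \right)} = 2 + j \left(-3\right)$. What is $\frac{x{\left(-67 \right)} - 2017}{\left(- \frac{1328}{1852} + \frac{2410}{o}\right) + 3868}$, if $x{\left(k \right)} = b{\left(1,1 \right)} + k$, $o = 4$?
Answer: $- \frac{643570}{1379673} \approx -0.46647$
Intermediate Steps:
$b{\left(m,j \right)} = 2 - 3 j$
$x{\left(k \right)} = -1 + k$ ($x{\left(k \right)} = \left(2 - 3\right) + k = -1 + k$)
$\frac{x{\left(-67 \right)} - 2017}{\left(- \frac{1328}{1852} + \frac{2410}{o}\right) + 3868} = \frac{\left(-1 - 67\right) - 2017}{\left(- \frac{1328}{1852} + \frac{2410}{4}\right) + 3868} = \frac{-68 - 2017}{\left(\left(-1328\right) \frac{1}{1852} + 2410 \cdot \frac{1}{4}\right) + 3868} = - \frac{2085}{\left(- \frac{332}{463} + \frac{1205}{2}\right) + 3868} = - \frac{2085}{\frac{557251}{926} + 3868} = - \frac{2085}{\frac{4139019}{926}} = \left(-2085\right) \frac{926}{4139019} = - \frac{643570}{1379673}$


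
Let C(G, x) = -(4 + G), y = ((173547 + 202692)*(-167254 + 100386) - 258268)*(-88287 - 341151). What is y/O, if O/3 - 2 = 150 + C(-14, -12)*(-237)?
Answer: -1800677030343560/1109 ≈ -1.6237e+12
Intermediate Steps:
y = 10804062182061360 (y = (376239*(-66868) - 258268)*(-429438) = (-25158349452 - 258268)*(-429438) = -25158607720*(-429438) = 10804062182061360)
C(G, x) = -4 - G
O = -6654 (O = 6 + 3*(150 + (-4 - 1*(-14))*(-237)) = 6 + 3*(150 + (-4 + 14)*(-237)) = 6 + 3*(150 + 10*(-237)) = 6 + 3*(150 - 2370) = 6 + 3*(-2220) = 6 - 6660 = -6654)
y/O = 10804062182061360/(-6654) = 10804062182061360*(-1/6654) = -1800677030343560/1109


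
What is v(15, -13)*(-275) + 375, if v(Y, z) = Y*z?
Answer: 54000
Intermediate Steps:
v(15, -13)*(-275) + 375 = (15*(-13))*(-275) + 375 = -195*(-275) + 375 = 53625 + 375 = 54000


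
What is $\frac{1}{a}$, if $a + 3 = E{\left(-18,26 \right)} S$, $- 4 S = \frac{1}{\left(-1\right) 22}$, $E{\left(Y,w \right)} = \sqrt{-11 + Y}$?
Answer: $- \frac{23232}{69725} - \frac{88 i \sqrt{29}}{69725} \approx -0.33319 - 0.0067966 i$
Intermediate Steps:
$S = \frac{1}{88}$ ($S = - \frac{1}{4 \left(\left(-1\right) 22\right)} = - \frac{1}{4 \left(-22\right)} = \left(- \frac{1}{4}\right) \left(- \frac{1}{22}\right) = \frac{1}{88} \approx 0.011364$)
$a = -3 + \frac{i \sqrt{29}}{88}$ ($a = -3 + \sqrt{-11 - 18} \cdot \frac{1}{88} = -3 + \sqrt{-29} \cdot \frac{1}{88} = -3 + i \sqrt{29} \cdot \frac{1}{88} = -3 + \frac{i \sqrt{29}}{88} \approx -3.0 + 0.061195 i$)
$\frac{1}{a} = \frac{1}{-3 + \frac{i \sqrt{29}}{88}}$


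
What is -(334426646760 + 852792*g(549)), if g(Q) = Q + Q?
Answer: -335363012376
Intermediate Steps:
g(Q) = 2*Q
-(334426646760 + 852792*g(549)) = -852792/(1/(392155 + 2*549)) = -852792/(1/(392155 + 1098)) = -852792/(1/393253) = -852792/1/393253 = -852792*393253 = -335363012376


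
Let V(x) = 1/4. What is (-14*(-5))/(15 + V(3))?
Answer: 280/61 ≈ 4.5902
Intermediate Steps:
V(x) = ¼
(-14*(-5))/(15 + V(3)) = (-14*(-5))/(15 + ¼) = 70/(61/4) = 70*(4/61) = 280/61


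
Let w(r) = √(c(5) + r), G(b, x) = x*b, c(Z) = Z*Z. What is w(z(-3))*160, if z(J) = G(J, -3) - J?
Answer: 160*√37 ≈ 973.24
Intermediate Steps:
c(Z) = Z²
G(b, x) = b*x
z(J) = -4*J (z(J) = J*(-3) - J = -3*J - J = -4*J)
w(r) = √(25 + r) (w(r) = √(5² + r) = √(25 + r))
w(z(-3))*160 = √(25 - 4*(-3))*160 = √(25 + 12)*160 = √37*160 = 160*√37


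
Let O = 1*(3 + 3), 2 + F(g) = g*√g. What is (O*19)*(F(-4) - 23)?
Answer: -2850 - 912*I ≈ -2850.0 - 912.0*I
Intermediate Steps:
F(g) = -2 + g^(3/2) (F(g) = -2 + g*√g = -2 + g^(3/2))
O = 6 (O = 1*6 = 6)
(O*19)*(F(-4) - 23) = (6*19)*((-2 + (-4)^(3/2)) - 23) = 114*((-2 - 8*I) - 23) = 114*(-25 - 8*I) = -2850 - 912*I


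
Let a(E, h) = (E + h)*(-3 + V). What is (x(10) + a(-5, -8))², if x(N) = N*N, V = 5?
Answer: 5476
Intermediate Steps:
a(E, h) = 2*E + 2*h (a(E, h) = (E + h)*(-3 + 5) = (E + h)*2 = 2*E + 2*h)
x(N) = N²
(x(10) + a(-5, -8))² = (10² + (2*(-5) + 2*(-8)))² = (100 + (-10 - 16))² = (100 - 26)² = 74² = 5476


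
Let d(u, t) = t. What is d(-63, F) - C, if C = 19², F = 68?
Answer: -293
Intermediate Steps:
C = 361
d(-63, F) - C = 68 - 1*361 = 68 - 361 = -293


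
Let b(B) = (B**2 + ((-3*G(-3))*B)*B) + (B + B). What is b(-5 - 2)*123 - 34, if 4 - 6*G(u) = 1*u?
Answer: -33647/2 ≈ -16824.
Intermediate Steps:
G(u) = 2/3 - u/6
b(B) = 2*B - 5*B**2/2 (b(B) = (B**2 + ((-3*(2/3 - 1/6*(-3)))*B)*B) + (B + B) = (B**2 + ((-3*(2/3 + 1/2))*B)*B) + 2*B = (B**2 + ((-3*7/6)*B)*B) + 2*B = (B**2 + (-7*B/2)*B) + 2*B = (B**2 - 7*B**2/2) + 2*B = -5*B**2/2 + 2*B = 2*B - 5*B**2/2)
b(-5 - 2)*123 - 34 = ((-5 - 2)*(4 - 5*(-5 - 2))/2)*123 - 34 = ((1/2)*(-7)*(4 - 5*(-7)))*123 - 34 = ((1/2)*(-7)*(4 + 35))*123 - 34 = ((1/2)*(-7)*39)*123 - 34 = -273/2*123 - 34 = -33579/2 - 34 = -33647/2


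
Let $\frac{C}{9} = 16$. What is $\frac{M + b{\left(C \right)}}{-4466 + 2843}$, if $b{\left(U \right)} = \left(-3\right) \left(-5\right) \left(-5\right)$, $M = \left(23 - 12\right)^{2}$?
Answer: $- \frac{46}{1623} \approx -0.028343$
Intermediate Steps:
$C = 144$ ($C = 9 \cdot 16 = 144$)
$M = 121$ ($M = 11^{2} = 121$)
$b{\left(U \right)} = -75$ ($b{\left(U \right)} = 15 \left(-5\right) = -75$)
$\frac{M + b{\left(C \right)}}{-4466 + 2843} = \frac{121 - 75}{-4466 + 2843} = \frac{46}{-1623} = 46 \left(- \frac{1}{1623}\right) = - \frac{46}{1623}$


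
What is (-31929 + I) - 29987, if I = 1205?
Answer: -60711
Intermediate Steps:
(-31929 + I) - 29987 = (-31929 + 1205) - 29987 = -30724 - 29987 = -60711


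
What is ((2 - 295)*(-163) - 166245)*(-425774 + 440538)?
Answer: -1749327304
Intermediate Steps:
((2 - 295)*(-163) - 166245)*(-425774 + 440538) = (-293*(-163) - 166245)*14764 = (47759 - 166245)*14764 = -118486*14764 = -1749327304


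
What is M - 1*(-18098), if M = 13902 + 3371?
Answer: 35371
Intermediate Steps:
M = 17273
M - 1*(-18098) = 17273 - 1*(-18098) = 17273 + 18098 = 35371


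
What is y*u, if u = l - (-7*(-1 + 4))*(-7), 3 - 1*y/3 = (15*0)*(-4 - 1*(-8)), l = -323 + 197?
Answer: -2457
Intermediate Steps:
l = -126
y = 9 (y = 9 - 3*15*0*(-4 - 1*(-8)) = 9 - 0*(-4 + 8) = 9 - 0*4 = 9 - 3*0 = 9 + 0 = 9)
u = -273 (u = -126 - (-7*(-1 + 4))*(-7) = -126 - (-7*3)*(-7) = -126 - (-21)*(-7) = -126 - 1*147 = -126 - 147 = -273)
y*u = 9*(-273) = -2457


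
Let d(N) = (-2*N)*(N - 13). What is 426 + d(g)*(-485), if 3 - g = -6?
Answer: -34494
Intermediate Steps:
g = 9 (g = 3 - 1*(-6) = 3 + 6 = 9)
d(N) = -2*N*(-13 + N) (d(N) = (-2*N)*(-13 + N) = -2*N*(-13 + N))
426 + d(g)*(-485) = 426 + (2*9*(13 - 1*9))*(-485) = 426 + (2*9*(13 - 9))*(-485) = 426 + (2*9*4)*(-485) = 426 + 72*(-485) = 426 - 34920 = -34494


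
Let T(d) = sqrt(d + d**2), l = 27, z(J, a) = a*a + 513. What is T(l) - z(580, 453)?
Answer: -205722 + 6*sqrt(21) ≈ -2.0569e+5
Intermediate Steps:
z(J, a) = 513 + a**2 (z(J, a) = a**2 + 513 = 513 + a**2)
T(l) - z(580, 453) = sqrt(27*(1 + 27)) - (513 + 453**2) = sqrt(27*28) - (513 + 205209) = sqrt(756) - 1*205722 = 6*sqrt(21) - 205722 = -205722 + 6*sqrt(21)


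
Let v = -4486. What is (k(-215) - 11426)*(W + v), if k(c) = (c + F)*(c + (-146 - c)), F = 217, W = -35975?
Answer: 474121998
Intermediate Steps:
k(c) = -31682 - 146*c (k(c) = (c + 217)*(c + (-146 - c)) = (217 + c)*(-146) = -31682 - 146*c)
(k(-215) - 11426)*(W + v) = ((-31682 - 146*(-215)) - 11426)*(-35975 - 4486) = ((-31682 + 31390) - 11426)*(-40461) = (-292 - 11426)*(-40461) = -11718*(-40461) = 474121998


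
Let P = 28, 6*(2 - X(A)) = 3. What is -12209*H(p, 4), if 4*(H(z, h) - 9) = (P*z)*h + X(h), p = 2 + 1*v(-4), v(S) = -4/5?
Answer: -20987271/40 ≈ -5.2468e+5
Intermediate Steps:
X(A) = 3/2 (X(A) = 2 - ⅙*3 = 2 - ½ = 3/2)
v(S) = -⅘ (v(S) = -4*⅕ = -⅘)
p = 6/5 (p = 2 + 1*(-⅘) = 2 - ⅘ = 6/5 ≈ 1.2000)
H(z, h) = 75/8 + 7*h*z (H(z, h) = 9 + ((28*z)*h + 3/2)/4 = 9 + (28*h*z + 3/2)/4 = 9 + (3/2 + 28*h*z)/4 = 9 + (3/8 + 7*h*z) = 75/8 + 7*h*z)
-12209*H(p, 4) = -12209*(75/8 + 7*4*(6/5)) = -12209*(75/8 + 168/5) = -12209*1719/40 = -20987271/40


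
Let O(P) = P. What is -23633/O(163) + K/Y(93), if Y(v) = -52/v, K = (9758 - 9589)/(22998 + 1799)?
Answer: -2344307071/16167644 ≈ -145.00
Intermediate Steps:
K = 169/24797 ≈ 0.0068153
-23633/O(163) + K/Y(93) = -23633/163 + 169/(24797*((-52/93))) = -23633*1/163 + 169/(24797*((-52*1/93))) = -23633/163 + 169/(24797*(-52/93)) = -23633/163 + (169/24797)*(-93/52) = -23633/163 - 1209/99188 = -2344307071/16167644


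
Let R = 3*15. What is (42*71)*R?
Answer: 134190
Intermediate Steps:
R = 45
(42*71)*R = (42*71)*45 = 2982*45 = 134190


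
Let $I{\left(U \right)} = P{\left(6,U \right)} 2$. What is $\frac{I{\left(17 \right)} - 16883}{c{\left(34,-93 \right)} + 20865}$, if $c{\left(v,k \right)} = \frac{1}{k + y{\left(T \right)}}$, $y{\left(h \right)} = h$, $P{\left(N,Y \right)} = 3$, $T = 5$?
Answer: $- \frac{1485176}{1836119} \approx -0.80887$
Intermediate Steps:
$c{\left(v,k \right)} = \frac{1}{5 + k}$ ($c{\left(v,k \right)} = \frac{1}{k + 5} = \frac{1}{5 + k}$)
$I{\left(U \right)} = 6$ ($I{\left(U \right)} = 3 \cdot 2 = 6$)
$\frac{I{\left(17 \right)} - 16883}{c{\left(34,-93 \right)} + 20865} = \frac{6 - 16883}{\frac{1}{5 - 93} + 20865} = - \frac{16877}{\frac{1}{-88} + 20865} = - \frac{16877}{- \frac{1}{88} + 20865} = - \frac{16877}{\frac{1836119}{88}} = \left(-16877\right) \frac{88}{1836119} = - \frac{1485176}{1836119}$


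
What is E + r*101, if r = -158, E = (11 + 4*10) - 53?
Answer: -15960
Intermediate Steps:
E = -2 (E = (11 + 40) - 53 = 51 - 53 = -2)
E + r*101 = -2 - 158*101 = -2 - 15958 = -15960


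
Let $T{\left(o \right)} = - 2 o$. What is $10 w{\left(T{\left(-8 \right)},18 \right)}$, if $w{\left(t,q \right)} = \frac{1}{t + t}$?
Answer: $\frac{5}{16} \approx 0.3125$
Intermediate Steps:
$w{\left(t,q \right)} = \frac{1}{2 t}$
$10 w{\left(T{\left(-8 \right)},18 \right)} = 10 \frac{1}{2 \left(\left(-2\right) \left(-8\right)\right)} = 10 \frac{1}{2 \cdot 16} = 10 \cdot \frac{1}{2} \cdot \frac{1}{16} = 10 \cdot \frac{1}{32} = \frac{5}{16}$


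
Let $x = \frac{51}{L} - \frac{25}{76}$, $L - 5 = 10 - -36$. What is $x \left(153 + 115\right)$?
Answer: $\frac{3417}{19} \approx 179.84$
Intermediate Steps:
$L = 51$ ($L = 5 + \left(10 - -36\right) = 5 + \left(10 + 36\right) = 5 + 46 = 51$)
$x = \frac{51}{76}$ ($x = \frac{51}{51} - \frac{25}{76} = 51 \cdot \frac{1}{51} - \frac{25}{76} = 1 - \frac{25}{76} = \frac{51}{76} \approx 0.67105$)
$x \left(153 + 115\right) = \frac{51 \left(153 + 115\right)}{76} = \frac{51}{76} \cdot 268 = \frac{3417}{19}$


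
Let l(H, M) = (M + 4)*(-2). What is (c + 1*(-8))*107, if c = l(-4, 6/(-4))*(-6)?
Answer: 2354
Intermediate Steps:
l(H, M) = -8 - 2*M (l(H, M) = (4 + M)*(-2) = -8 - 2*M)
c = 30 (c = (-8 - 12/(-4))*(-6) = (-8 - 12*(-1)/4)*(-6) = (-8 - 2*(-3/2))*(-6) = (-8 + 3)*(-6) = -5*(-6) = 30)
(c + 1*(-8))*107 = (30 + 1*(-8))*107 = (30 - 8)*107 = 22*107 = 2354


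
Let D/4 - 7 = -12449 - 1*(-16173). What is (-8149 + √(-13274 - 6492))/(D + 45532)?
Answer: -8149/60456 + I*√19766/60456 ≈ -0.13479 + 0.0023255*I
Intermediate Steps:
D = 14924 (D = 28 + 4*(-12449 - 1*(-16173)) = 28 + 4*(-12449 + 16173) = 28 + 4*3724 = 28 + 14896 = 14924)
(-8149 + √(-13274 - 6492))/(D + 45532) = (-8149 + √(-13274 - 6492))/(14924 + 45532) = (-8149 + √(-19766))/60456 = (-8149 + I*√19766)*(1/60456) = -8149/60456 + I*√19766/60456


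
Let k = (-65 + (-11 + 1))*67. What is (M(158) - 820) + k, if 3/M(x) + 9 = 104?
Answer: -555272/95 ≈ -5845.0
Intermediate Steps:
k = -5025 (k = (-65 - 10)*67 = -75*67 = -5025)
M(x) = 3/95 (M(x) = 3/(-9 + 104) = 3/95)
(M(158) - 820) + k = (3/95 - 820) - 5025 = -77897/95 - 5025 = -555272/95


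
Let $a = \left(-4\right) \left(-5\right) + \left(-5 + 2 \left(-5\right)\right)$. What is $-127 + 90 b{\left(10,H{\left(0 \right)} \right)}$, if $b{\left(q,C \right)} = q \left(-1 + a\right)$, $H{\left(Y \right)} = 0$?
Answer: $3473$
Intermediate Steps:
$a = 5$ ($a = 20 - 15 = 5$)
$b{\left(q,C \right)} = 4 q$ ($b{\left(q,C \right)} = q \left(-1 + 5\right) = q 4 = 4 q$)
$-127 + 90 b{\left(10,H{\left(0 \right)} \right)} = -127 + 90 \cdot 4 \cdot 10 = -127 + 90 \cdot 40 = -127 + 3600 = 3473$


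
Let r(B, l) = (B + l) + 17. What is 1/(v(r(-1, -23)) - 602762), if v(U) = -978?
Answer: -1/603740 ≈ -1.6563e-6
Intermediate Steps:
r(B, l) = 17 + B + l
1/(v(r(-1, -23)) - 602762) = 1/(-978 - 602762) = 1/(-603740) = -1/603740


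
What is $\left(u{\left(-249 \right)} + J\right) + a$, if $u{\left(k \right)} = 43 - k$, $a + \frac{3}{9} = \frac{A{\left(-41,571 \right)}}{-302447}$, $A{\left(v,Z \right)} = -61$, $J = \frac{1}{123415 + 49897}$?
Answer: $\frac{45865515279437}{157253083392} \approx 291.67$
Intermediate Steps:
$J = \frac{1}{173312} \approx 5.7699 \cdot 10^{-6}$
$a = - \frac{302264}{907341}$ ($a = - \frac{1}{3} - \frac{61}{-302447} = - \frac{1}{3} - - \frac{61}{302447} = - \frac{1}{3} + \frac{61}{302447} = - \frac{302264}{907341} \approx -0.33313$)
$\left(u{\left(-249 \right)} + J\right) + a = \left(\left(43 - -249\right) + \frac{1}{173312}\right) - \frac{302264}{907341} = \left(\left(43 + 249\right) + \frac{1}{173312}\right) - \frac{302264}{907341} = \left(292 + \frac{1}{173312}\right) - \frac{302264}{907341} = \frac{50607105}{173312} - \frac{302264}{907341} = \frac{45865515279437}{157253083392}$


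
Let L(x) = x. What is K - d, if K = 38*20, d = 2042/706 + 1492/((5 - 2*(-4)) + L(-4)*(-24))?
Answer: 28604555/38477 ≈ 743.42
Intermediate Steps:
d = 637965/38477 (d = 2042/706 + 1492/((5 - 2*(-4)) - 4*(-24)) = 2042*(1/706) + 1492/((5 + 8) + 96) = 1021/353 + 1492/(13 + 96) = 1021/353 + 1492/109 = 637965/38477 ≈ 16.580)
K = 760
K - d = 760 - 1*637965/38477 = 760 - 637965/38477 = 28604555/38477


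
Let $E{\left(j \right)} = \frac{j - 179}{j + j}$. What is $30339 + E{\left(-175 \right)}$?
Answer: $\frac{5309502}{175} \approx 30340.0$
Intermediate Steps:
$E{\left(j \right)} = \frac{-179 + j}{2 j}$
$30339 + E{\left(-175 \right)} = 30339 + \frac{-179 - 175}{2 \left(-175\right)} = 30339 + \frac{1}{2} \left(- \frac{1}{175}\right) \left(-354\right) = 30339 + \frac{177}{175} = \frac{5309502}{175}$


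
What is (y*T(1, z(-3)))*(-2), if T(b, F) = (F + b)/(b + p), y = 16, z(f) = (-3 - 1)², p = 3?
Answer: -136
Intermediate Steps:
z(f) = 16 (z(f) = (-4)² = 16)
T(b, F) = (F + b)/(3 + b) (T(b, F) = (F + b)/(b + 3) = (F + b)/(3 + b))
(y*T(1, z(-3)))*(-2) = (16*((16 + 1)/(3 + 1)))*(-2) = (16*(17/4))*(-2) = 68*(-2) = -136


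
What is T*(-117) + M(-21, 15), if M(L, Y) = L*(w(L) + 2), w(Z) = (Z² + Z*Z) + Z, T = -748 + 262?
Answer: 38739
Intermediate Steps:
T = -486
w(Z) = Z + 2*Z² (w(Z) = (Z² + Z²) + Z = 2*Z² + Z = Z + 2*Z²)
M(L, Y) = L*(2 + L*(1 + 2*L)) (M(L, Y) = L*(L*(1 + 2*L) + 2) = L*(2 + L*(1 + 2*L)))
T*(-117) + M(-21, 15) = -486*(-117) - 21*(2 - 21*(1 + 2*(-21))) = 56862 - 21*(2 - 21*(1 - 42)) = 56862 - 21*(2 - 21*(-41)) = 56862 - 21*(2 + 861) = 56862 - 21*863 = 56862 - 18123 = 38739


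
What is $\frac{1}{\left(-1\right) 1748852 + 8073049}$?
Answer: $\frac{1}{6324197} \approx 1.5812 \cdot 10^{-7}$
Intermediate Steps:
$\frac{1}{\left(-1\right) 1748852 + 8073049} = \frac{1}{-1748852 + 8073049} = \frac{1}{6324197}$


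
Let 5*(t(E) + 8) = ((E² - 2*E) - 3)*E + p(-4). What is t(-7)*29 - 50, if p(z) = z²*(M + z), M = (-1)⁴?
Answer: -14982/5 ≈ -2996.4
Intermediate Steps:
M = 1
p(z) = z²*(1 + z)
t(E) = -88/5 + E*(-3 + E² - 2*E)/5 (t(E) = -8 + (((E² - 2*E) - 3)*E + (-4)²*(1 - 4))/5 = -8 + ((-3 + E² - 2*E)*E + 16*(-3))/5 = -8 + (E*(-3 + E² - 2*E) - 48)/5 = -8 + (-48 + E*(-3 + E² - 2*E))/5 = -8 + (-48/5 + E*(-3 + E² - 2*E)/5) = -88/5 + E*(-3 + E² - 2*E)/5)
t(-7)*29 - 50 = (-88/5 - ⅗*(-7) - ⅖*(-7)² + (⅕)*(-7)³)*29 - 50 = (-88/5 + 21/5 - ⅖*49 + (⅕)*(-343))*29 - 50 = (-88/5 + 21/5 - 98/5 - 343/5)*29 - 50 = -508/5*29 - 50 = -14732/5 - 50 = -14982/5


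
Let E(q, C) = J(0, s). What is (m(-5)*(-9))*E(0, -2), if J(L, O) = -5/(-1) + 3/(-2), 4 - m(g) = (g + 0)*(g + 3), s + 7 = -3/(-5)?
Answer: 189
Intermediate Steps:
s = -32/5 (s = -7 - 3/(-5) = -7 - 3*(-1/5) = -7 + 3/5 = -32/5 ≈ -6.4000)
m(g) = 4 - g*(3 + g) (m(g) = 4 - (g + 0)*(g + 3) = 4 - g*(3 + g))
J(L, O) = 7/2 (J(L, O) = -5*(-1) + 3*(-1/2) = 5 - 3/2 = 7/2)
E(q, C) = 7/2
(m(-5)*(-9))*E(0, -2) = ((4 - 1*(-5)**2 - 3*(-5))*(-9))*(7/2) = ((4 - 1*25 + 15)*(-9))*(7/2) = ((4 - 25 + 15)*(-9))*(7/2) = -6*(-9)*(7/2) = 54*(7/2) = 189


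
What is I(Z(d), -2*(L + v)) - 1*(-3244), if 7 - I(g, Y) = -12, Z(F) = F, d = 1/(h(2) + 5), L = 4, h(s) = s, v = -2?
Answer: 3263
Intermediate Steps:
d = 1/7 (d = 1/(2 + 5) = 1/7 ≈ 0.14286)
I(g, Y) = 19 (I(g, Y) = 7 - 1*(-12) = 7 + 12 = 19)
I(Z(d), -2*(L + v)) - 1*(-3244) = 19 - 1*(-3244) = 19 + 3244 = 3263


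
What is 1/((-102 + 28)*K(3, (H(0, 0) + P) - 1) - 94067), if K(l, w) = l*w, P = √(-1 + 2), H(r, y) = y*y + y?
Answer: -1/94067 ≈ -1.0631e-5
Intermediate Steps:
H(r, y) = y + y² (H(r, y) = y² + y = y + y²)
P = 1 (P = √1 = 1)
1/((-102 + 28)*K(3, (H(0, 0) + P) - 1) - 94067) = 1/((-102 + 28)*(3*((0*(1 + 0) + 1) - 1)) - 94067) = 1/(-222*((0*1 + 1) - 1) - 94067) = 1/(-222*((0 + 1) - 1) - 94067) = 1/(-222*(1 - 1) - 94067) = 1/(-222*0 - 94067) = 1/(-74*0 - 94067) = 1/(0 - 94067) = 1/(-94067) = -1/94067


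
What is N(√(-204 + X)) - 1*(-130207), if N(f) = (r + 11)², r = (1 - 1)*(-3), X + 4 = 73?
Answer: 130328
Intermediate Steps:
X = 69 (X = -4 + 73 = 69)
r = 0 (r = 0*(-3) = 0)
N(f) = 121 (N(f) = (0 + 11)² = 11² = 121)
N(√(-204 + X)) - 1*(-130207) = 121 - 1*(-130207) = 121 + 130207 = 130328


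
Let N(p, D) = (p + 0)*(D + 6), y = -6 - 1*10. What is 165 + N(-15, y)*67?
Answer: 10215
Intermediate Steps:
y = -16 (y = -6 - 10 = -16)
N(p, D) = p*(6 + D)
165 + N(-15, y)*67 = 165 - 15*(6 - 16)*67 = 165 - 15*(-10)*67 = 165 + 150*67 = 165 + 10050 = 10215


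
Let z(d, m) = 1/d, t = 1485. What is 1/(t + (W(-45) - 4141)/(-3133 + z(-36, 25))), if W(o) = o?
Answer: 112789/167642361 ≈ 0.00067279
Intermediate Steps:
1/(t + (W(-45) - 4141)/(-3133 + z(-36, 25))) = 1/(1485 + (-45 - 4141)/(-3133 + 1/(-36))) = 1/(1485 - 4186/(-3133 - 1/36)) = 1/(1485 - 4186/(-112789/36)) = 1/(1485 - 4186*(-36/112789)) = 1/(1485 + 150696/112789) = 1/(167642361/112789) = 112789/167642361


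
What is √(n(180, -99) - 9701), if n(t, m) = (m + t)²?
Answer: 2*I*√785 ≈ 56.036*I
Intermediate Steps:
√(n(180, -99) - 9701) = √((-99 + 180)² - 9701) = √(81² - 9701) = √(6561 - 9701) = √(-3140) = 2*I*√785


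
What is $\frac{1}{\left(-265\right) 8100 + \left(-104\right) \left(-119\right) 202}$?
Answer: $\frac{1}{353452} \approx 2.8292 \cdot 10^{-6}$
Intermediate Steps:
$\frac{1}{\left(-265\right) 8100 + \left(-104\right) \left(-119\right) 202} = \frac{1}{-2146500 + 12376 \cdot 202} = \frac{1}{-2146500 + 2499952} = \frac{1}{353452}$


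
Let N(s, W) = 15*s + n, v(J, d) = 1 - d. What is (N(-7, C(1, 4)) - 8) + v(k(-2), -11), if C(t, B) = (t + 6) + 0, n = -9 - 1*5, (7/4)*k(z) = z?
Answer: -115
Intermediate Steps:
k(z) = 4*z/7
n = -14 (n = -9 - 5 = -14)
C(t, B) = 6 + t (C(t, B) = (6 + t) + 0 = 6 + t)
N(s, W) = -14 + 15*s (N(s, W) = 15*s - 14 = -14 + 15*s)
(N(-7, C(1, 4)) - 8) + v(k(-2), -11) = ((-14 + 15*(-7)) - 8) + (1 - 1*(-11)) = ((-14 - 105) - 8) + (1 + 11) = (-119 - 8) + 12 = -127 + 12 = -115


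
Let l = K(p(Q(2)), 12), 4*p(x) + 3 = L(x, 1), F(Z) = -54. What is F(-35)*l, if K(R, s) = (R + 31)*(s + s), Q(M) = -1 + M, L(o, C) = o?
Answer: -39528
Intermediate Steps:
p(x) = -¾ + x/4
K(R, s) = 2*s*(31 + R) (K(R, s) = (31 + R)*(2*s) = 2*s*(31 + R))
l = 732 (l = 2*12*(31 + (-¾ + (-1 + 2)/4)) = 2*12*(31 + (-¾ + (¼)*1)) = 2*12*(31 + (-¾ + ¼)) = 2*12*(31 - ½) = 2*12*(61/2) = 732)
F(-35)*l = -54*732 = -39528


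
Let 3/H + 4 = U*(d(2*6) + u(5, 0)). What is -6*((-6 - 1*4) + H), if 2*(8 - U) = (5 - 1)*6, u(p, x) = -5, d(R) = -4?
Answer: 951/16 ≈ 59.438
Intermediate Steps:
U = -4 (U = 8 - (5 - 1)*6/2 = 8 - 2*6 = 8 - ½*24 = 8 - 12 = -4)
H = 3/32 (H = 3/(-4 - 4*(-4 - 5)) = 3/(-4 - 4*(-9)) = 3/(-4 + 36) = 3/32 ≈ 0.093750)
-6*((-6 - 1*4) + H) = -6*((-6 - 1*4) + 3/32) = -6*((-6 - 4) + 3/32) = -6*(-10 + 3/32) = -6*(-317/32) = 951/16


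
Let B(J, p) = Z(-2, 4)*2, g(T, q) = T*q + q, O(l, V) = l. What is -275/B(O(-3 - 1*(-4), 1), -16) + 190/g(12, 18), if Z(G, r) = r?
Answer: -31415/936 ≈ -33.563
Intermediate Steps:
g(T, q) = q + T*q
B(J, p) = 8 (B(J, p) = 4*2 = 8)
-275/B(O(-3 - 1*(-4), 1), -16) + 190/g(12, 18) = -275/8 + 190/((18*(1 + 12))) = -275*⅛ + 190/((18*13)) = -275/8 + 190/234 = -275/8 + 190*(1/234) = -275/8 + 95/117 = -31415/936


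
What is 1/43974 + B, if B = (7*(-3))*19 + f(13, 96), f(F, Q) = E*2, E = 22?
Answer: -15610769/43974 ≈ -355.00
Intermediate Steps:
f(F, Q) = 44 (f(F, Q) = 22*2 = 44)
B = -355 (B = (7*(-3))*19 + 44 = -21*19 + 44 = -399 + 44 = -355)
1/43974 + B = 1/43974 - 355 = -15610769/43974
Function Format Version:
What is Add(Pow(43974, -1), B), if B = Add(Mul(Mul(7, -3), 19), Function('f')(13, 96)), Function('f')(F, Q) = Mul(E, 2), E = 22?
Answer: Rational(-15610769, 43974) ≈ -355.00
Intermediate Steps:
Function('f')(F, Q) = 44 (Function('f')(F, Q) = Mul(22, 2) = 44)
B = -355 (B = Add(Mul(Mul(7, -3), 19), 44) = Add(Mul(-21, 19), 44) = Add(-399, 44) = -355)
Add(Pow(43974, -1), B) = Add(Pow(43974, -1), -355) = Add(Rational(1, 43974), -355) = Rational(-15610769, 43974)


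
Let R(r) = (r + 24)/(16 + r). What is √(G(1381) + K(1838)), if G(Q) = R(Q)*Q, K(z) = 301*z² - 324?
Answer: 9*√24499981580965/1397 ≈ 31888.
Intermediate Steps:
R(r) = (24 + r)/(16 + r)
K(z) = -324 + 301*z²
G(Q) = Q*(24 + Q)/(16 + Q) (G(Q) = ((24 + Q)/(16 + Q))*Q = Q*(24 + Q)/(16 + Q))
√(G(1381) + K(1838)) = √(1381*(24 + 1381)/(16 + 1381) + (-324 + 301*1838²)) = √(1381*1405/1397 + (-324 + 301*3378244)) = √(1381*(1/1397)*1405 + (-324 + 1016851444)) = √(1940305/1397 + 1016851120) = √(1420542954945/1397) = 9*√24499981580965/1397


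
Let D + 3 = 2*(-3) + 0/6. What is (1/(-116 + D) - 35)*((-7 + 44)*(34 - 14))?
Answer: -647648/25 ≈ -25906.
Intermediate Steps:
D = -9 (D = -3 + (2*(-3) + 0/6) = -3 + (-6 + 0*(⅙)) = -3 + (-6 + 0) = -3 - 6 = -9)
(1/(-116 + D) - 35)*((-7 + 44)*(34 - 14)) = (1/(-116 - 9) - 35)*((-7 + 44)*(34 - 14)) = (1/(-125) - 35)*(37*20) = (-1/125 - 35)*740 = -4376/125*740 = -647648/25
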